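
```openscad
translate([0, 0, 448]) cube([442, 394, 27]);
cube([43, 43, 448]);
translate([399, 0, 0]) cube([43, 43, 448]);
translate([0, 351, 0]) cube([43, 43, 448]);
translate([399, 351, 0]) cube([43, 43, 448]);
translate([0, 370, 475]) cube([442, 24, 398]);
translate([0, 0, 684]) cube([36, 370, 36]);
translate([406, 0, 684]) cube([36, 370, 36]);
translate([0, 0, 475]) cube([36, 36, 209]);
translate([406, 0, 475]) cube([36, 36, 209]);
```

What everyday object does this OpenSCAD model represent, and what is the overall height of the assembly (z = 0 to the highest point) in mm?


A chair. The overall height is 873 mm.

A slab on four corner posts with a tall panel at the back — a chair. The seat slab sits at z = 448 with thickness 27, and the 398 mm backrest starts at the seat top, so the overall height is 448 + 27 + 398 = 873 mm.


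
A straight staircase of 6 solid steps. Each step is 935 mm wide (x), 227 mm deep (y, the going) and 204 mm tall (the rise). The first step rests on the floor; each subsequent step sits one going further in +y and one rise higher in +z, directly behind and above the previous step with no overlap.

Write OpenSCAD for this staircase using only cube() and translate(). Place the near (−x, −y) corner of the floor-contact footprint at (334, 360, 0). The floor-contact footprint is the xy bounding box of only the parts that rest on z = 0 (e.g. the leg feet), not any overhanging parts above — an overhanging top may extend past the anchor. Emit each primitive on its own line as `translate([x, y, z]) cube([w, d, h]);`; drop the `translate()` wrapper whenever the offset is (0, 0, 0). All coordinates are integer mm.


translate([334, 360, 0]) cube([935, 227, 204]);
translate([334, 587, 204]) cube([935, 227, 204]);
translate([334, 814, 408]) cube([935, 227, 204]);
translate([334, 1041, 612]) cube([935, 227, 204]);
translate([334, 1268, 816]) cube([935, 227, 204]);
translate([334, 1495, 1020]) cube([935, 227, 204]);


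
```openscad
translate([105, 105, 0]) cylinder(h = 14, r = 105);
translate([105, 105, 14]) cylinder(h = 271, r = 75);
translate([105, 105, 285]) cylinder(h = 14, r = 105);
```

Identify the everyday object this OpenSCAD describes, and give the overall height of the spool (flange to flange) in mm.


A spool. The overall height is 299 mm.

Three coaxial cylinders, large–small–large — a spool. Two 14 mm flanges and a 271 mm core give 14 + 271 + 14 = 299 mm.


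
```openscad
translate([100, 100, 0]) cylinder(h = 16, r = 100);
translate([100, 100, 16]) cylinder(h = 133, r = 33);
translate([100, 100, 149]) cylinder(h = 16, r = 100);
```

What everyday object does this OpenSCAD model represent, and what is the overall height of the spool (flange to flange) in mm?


A spool. The overall height is 165 mm.

Three coaxial cylinders, large–small–large — a spool. Two 16 mm flanges and a 133 mm core give 16 + 133 + 16 = 165 mm.


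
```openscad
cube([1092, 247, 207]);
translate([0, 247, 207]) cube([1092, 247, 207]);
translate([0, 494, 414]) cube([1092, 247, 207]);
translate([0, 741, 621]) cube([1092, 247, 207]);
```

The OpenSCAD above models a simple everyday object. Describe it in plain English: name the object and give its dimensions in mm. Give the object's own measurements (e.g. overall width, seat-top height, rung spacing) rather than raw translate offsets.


A straight staircase of 4 solid steps. Each step is 1092 mm wide (x), 247 mm deep (y, the going) and 207 mm tall (the rise). The first step rests on the floor; each subsequent step sits one going further in +y and one rise higher in +z, directly behind and above the previous step with no overlap.


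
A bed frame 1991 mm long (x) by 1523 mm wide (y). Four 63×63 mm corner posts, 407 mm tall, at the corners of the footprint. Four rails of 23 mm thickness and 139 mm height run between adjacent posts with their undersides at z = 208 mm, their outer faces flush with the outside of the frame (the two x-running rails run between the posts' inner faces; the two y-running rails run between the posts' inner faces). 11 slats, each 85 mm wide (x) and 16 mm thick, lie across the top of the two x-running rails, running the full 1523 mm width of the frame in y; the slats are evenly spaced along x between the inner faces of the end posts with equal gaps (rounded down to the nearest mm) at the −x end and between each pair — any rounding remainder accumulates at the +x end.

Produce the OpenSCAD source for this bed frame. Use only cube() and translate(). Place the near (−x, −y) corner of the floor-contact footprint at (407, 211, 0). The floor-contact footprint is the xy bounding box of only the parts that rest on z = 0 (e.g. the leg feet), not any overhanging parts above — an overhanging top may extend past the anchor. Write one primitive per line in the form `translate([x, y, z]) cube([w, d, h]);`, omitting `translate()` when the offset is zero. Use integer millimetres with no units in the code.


// slat z = rail_z + rail_h = 208 + 139 = 347
// slat gap = ⌊(1865 − 11·85) / 12⌋ = 77
translate([407, 211, 0]) cube([63, 63, 407]);
translate([407, 1671, 0]) cube([63, 63, 407]);
translate([2335, 211, 0]) cube([63, 63, 407]);
translate([2335, 1671, 0]) cube([63, 63, 407]);
translate([470, 211, 208]) cube([1865, 23, 139]);
translate([470, 1711, 208]) cube([1865, 23, 139]);
translate([407, 274, 208]) cube([23, 1397, 139]);
translate([2375, 274, 208]) cube([23, 1397, 139]);
translate([547, 211, 347]) cube([85, 1523, 16]);
translate([709, 211, 347]) cube([85, 1523, 16]);
translate([871, 211, 347]) cube([85, 1523, 16]);
translate([1033, 211, 347]) cube([85, 1523, 16]);
translate([1195, 211, 347]) cube([85, 1523, 16]);
translate([1357, 211, 347]) cube([85, 1523, 16]);
translate([1519, 211, 347]) cube([85, 1523, 16]);
translate([1681, 211, 347]) cube([85, 1523, 16]);
translate([1843, 211, 347]) cube([85, 1523, 16]);
translate([2005, 211, 347]) cube([85, 1523, 16]);
translate([2167, 211, 347]) cube([85, 1523, 16]);


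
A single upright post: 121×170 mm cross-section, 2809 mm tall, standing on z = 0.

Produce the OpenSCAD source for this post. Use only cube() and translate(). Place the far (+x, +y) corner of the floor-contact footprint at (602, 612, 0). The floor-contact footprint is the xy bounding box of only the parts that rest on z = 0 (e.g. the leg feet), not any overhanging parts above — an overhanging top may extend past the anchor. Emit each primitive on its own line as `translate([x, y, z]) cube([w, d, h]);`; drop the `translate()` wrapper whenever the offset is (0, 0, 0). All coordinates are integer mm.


translate([481, 442, 0]) cube([121, 170, 2809]);


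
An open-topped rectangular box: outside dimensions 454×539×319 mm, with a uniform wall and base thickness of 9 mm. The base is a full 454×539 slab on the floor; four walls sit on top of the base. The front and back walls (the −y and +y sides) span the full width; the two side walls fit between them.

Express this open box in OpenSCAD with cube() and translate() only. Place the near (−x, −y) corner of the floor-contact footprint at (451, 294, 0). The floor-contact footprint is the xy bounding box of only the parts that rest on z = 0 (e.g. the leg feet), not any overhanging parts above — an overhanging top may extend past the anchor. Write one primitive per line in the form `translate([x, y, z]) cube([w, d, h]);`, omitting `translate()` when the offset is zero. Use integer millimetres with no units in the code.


translate([451, 294, 0]) cube([454, 539, 9]);
translate([451, 294, 9]) cube([454, 9, 310]);
translate([451, 824, 9]) cube([454, 9, 310]);
translate([451, 303, 9]) cube([9, 521, 310]);
translate([896, 303, 9]) cube([9, 521, 310]);


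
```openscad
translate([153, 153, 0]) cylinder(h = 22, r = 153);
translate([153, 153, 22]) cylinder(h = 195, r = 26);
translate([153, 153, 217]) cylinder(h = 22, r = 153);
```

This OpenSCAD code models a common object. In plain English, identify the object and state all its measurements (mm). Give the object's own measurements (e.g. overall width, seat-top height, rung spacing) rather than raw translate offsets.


A spool: two coaxial disc flanges of radius 153 mm and thickness 22 mm, joined by a core cylinder of radius 26 mm and height 195 mm. The lower flange rests on z = 0 and the three cylinders share a vertical axis.


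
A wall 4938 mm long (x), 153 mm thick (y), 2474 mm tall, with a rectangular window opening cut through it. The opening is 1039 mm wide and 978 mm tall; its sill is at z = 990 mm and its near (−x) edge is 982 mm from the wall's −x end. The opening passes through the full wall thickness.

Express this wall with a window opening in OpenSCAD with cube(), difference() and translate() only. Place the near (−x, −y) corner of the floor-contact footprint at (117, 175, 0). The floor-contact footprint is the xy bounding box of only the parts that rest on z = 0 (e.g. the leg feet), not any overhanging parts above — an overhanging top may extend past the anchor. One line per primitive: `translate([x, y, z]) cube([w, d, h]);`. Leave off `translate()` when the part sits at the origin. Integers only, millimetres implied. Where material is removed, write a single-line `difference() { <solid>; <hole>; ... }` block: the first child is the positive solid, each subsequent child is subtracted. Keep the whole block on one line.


difference() { translate([117, 175, 0]) cube([4938, 153, 2474]); translate([1099, 175, 990]) cube([1039, 153, 978]); }


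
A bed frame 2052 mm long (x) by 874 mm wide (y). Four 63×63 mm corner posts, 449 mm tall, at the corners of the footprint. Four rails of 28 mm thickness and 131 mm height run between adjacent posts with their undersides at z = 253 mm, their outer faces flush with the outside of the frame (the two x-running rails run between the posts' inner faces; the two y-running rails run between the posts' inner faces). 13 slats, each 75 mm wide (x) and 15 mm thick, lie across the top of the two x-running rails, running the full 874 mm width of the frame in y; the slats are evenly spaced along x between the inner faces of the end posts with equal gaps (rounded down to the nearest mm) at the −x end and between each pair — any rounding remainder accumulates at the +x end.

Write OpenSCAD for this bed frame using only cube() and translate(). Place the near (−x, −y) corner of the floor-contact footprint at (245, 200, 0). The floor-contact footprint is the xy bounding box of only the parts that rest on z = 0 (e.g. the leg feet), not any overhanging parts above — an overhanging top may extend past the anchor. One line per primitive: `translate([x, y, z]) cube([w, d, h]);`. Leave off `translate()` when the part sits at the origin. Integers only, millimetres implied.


translate([245, 200, 0]) cube([63, 63, 449]);
translate([245, 1011, 0]) cube([63, 63, 449]);
translate([2234, 200, 0]) cube([63, 63, 449]);
translate([2234, 1011, 0]) cube([63, 63, 449]);
translate([308, 200, 253]) cube([1926, 28, 131]);
translate([308, 1046, 253]) cube([1926, 28, 131]);
translate([245, 263, 253]) cube([28, 748, 131]);
translate([2269, 263, 253]) cube([28, 748, 131]);
translate([375, 200, 384]) cube([75, 874, 15]);
translate([517, 200, 384]) cube([75, 874, 15]);
translate([659, 200, 384]) cube([75, 874, 15]);
translate([801, 200, 384]) cube([75, 874, 15]);
translate([943, 200, 384]) cube([75, 874, 15]);
translate([1085, 200, 384]) cube([75, 874, 15]);
translate([1227, 200, 384]) cube([75, 874, 15]);
translate([1369, 200, 384]) cube([75, 874, 15]);
translate([1511, 200, 384]) cube([75, 874, 15]);
translate([1653, 200, 384]) cube([75, 874, 15]);
translate([1795, 200, 384]) cube([75, 874, 15]);
translate([1937, 200, 384]) cube([75, 874, 15]);
translate([2079, 200, 384]) cube([75, 874, 15]);


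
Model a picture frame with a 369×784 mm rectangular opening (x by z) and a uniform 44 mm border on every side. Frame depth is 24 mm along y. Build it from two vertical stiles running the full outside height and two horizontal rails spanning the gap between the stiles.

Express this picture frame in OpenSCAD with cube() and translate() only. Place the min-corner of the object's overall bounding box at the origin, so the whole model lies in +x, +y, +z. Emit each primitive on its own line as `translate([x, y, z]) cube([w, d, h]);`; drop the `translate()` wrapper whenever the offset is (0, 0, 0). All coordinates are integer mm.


cube([44, 24, 872]);
translate([413, 0, 0]) cube([44, 24, 872]);
translate([44, 0, 0]) cube([369, 24, 44]);
translate([44, 0, 828]) cube([369, 24, 44]);


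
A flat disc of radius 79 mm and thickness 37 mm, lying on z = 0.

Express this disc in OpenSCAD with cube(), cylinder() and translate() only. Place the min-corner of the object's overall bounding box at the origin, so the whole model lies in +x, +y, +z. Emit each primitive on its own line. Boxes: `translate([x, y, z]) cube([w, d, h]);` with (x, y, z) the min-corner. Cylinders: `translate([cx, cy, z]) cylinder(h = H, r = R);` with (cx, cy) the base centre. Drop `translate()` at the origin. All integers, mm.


translate([79, 79, 0]) cylinder(h = 37, r = 79);


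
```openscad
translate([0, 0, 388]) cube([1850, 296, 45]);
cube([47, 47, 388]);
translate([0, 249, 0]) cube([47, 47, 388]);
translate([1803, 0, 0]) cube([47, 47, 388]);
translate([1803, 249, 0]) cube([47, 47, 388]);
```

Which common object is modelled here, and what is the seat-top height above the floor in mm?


A bench. The seat-top height is 433 mm.

A long slab on four corner posts — a bench. The slab sits at z = 388 with thickness 45, so the top is 388 + 45 = 433 mm.


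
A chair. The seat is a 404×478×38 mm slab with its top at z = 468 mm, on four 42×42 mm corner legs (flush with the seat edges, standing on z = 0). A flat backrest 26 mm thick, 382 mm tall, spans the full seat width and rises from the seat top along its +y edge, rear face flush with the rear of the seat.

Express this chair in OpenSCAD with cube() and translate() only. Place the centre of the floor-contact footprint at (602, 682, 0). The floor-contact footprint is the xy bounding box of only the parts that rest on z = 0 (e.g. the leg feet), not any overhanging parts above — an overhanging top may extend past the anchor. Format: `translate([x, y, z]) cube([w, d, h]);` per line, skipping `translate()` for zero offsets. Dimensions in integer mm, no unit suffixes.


translate([400, 443, 430]) cube([404, 478, 38]);
translate([400, 443, 0]) cube([42, 42, 430]);
translate([762, 443, 0]) cube([42, 42, 430]);
translate([400, 879, 0]) cube([42, 42, 430]);
translate([762, 879, 0]) cube([42, 42, 430]);
translate([400, 895, 468]) cube([404, 26, 382]);


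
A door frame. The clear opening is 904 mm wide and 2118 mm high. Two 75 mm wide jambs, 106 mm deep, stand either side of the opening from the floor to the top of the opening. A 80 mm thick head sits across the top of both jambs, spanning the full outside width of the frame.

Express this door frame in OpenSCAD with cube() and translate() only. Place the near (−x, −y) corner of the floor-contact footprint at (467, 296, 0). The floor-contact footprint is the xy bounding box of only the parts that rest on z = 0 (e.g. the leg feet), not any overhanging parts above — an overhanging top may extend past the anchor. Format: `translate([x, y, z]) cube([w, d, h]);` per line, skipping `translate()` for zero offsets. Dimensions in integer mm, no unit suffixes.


translate([467, 296, 0]) cube([75, 106, 2118]);
translate([1446, 296, 0]) cube([75, 106, 2118]);
translate([467, 296, 2118]) cube([1054, 106, 80]);


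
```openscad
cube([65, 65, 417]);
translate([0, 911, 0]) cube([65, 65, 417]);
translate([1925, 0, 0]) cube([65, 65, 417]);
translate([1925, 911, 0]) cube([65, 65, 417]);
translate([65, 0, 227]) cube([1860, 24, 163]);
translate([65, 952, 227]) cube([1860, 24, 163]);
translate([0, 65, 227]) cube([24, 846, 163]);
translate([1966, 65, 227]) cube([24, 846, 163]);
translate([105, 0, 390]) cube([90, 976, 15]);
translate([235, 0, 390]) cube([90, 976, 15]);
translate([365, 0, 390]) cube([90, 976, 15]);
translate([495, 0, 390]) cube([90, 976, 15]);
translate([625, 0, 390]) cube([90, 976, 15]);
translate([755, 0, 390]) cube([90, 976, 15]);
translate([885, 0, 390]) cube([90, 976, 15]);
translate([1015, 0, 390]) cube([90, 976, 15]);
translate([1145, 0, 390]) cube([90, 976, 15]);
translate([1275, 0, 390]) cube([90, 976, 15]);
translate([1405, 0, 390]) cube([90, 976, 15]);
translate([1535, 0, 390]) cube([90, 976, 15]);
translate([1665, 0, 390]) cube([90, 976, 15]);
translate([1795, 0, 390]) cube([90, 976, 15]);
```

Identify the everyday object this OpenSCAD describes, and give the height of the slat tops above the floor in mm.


A bed frame. The slat-top height is 405 mm.

Four posts, four rails, and a row of slats — a bed frame. Slats sit on the rails at z = 227 + 163 = 390; with slat thickness 15, the top is 405 mm.


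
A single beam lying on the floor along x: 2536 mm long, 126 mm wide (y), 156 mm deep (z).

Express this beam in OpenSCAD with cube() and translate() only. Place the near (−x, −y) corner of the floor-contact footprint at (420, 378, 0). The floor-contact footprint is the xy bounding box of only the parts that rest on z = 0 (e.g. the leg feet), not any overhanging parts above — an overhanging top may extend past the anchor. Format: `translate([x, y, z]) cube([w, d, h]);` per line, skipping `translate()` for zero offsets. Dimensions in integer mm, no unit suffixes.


translate([420, 378, 0]) cube([2536, 126, 156]);


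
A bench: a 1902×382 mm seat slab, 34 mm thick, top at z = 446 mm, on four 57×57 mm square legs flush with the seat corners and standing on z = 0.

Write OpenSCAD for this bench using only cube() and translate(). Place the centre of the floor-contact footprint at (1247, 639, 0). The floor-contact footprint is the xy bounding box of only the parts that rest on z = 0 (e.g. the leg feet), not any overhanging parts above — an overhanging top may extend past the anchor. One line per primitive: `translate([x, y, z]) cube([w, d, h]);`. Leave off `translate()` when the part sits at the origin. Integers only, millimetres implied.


translate([296, 448, 412]) cube([1902, 382, 34]);
translate([296, 448, 0]) cube([57, 57, 412]);
translate([296, 773, 0]) cube([57, 57, 412]);
translate([2141, 448, 0]) cube([57, 57, 412]);
translate([2141, 773, 0]) cube([57, 57, 412]);


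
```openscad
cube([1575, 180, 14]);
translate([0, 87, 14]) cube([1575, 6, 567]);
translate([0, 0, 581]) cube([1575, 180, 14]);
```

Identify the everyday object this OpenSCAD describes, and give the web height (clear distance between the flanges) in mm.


An I-beam. The web height is 567 mm.

Two wide flanges with a thin centred web — an I-beam. Overall 595 mm minus two 14 mm flanges gives a web of 595 − 2·14 = 567 mm.


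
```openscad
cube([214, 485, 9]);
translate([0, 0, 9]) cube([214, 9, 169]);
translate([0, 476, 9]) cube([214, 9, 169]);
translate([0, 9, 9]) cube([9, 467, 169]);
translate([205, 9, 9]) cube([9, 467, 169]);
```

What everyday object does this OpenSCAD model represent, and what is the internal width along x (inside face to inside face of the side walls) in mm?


An open box. The internal width is 196 mm.

A 214×485 base slab with four walls standing on it — an open box. The base is 214 mm wide and the walls are 9 mm thick, so the internal width is 214 − 2 × 9 = 196 mm.


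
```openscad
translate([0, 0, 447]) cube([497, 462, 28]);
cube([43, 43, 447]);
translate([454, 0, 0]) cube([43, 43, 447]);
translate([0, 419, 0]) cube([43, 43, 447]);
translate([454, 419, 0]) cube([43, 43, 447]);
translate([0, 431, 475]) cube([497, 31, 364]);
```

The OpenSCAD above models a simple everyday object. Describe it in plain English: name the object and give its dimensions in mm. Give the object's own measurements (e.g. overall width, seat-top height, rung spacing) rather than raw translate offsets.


A chair. The seat is a 497×462×28 mm slab with its top at z = 475 mm, on four 43×43 mm corner legs (flush with the seat edges, standing on z = 0). A flat backrest 31 mm thick, 364 mm tall, spans the full seat width and rises from the seat top along its +y edge, rear face flush with the rear of the seat.


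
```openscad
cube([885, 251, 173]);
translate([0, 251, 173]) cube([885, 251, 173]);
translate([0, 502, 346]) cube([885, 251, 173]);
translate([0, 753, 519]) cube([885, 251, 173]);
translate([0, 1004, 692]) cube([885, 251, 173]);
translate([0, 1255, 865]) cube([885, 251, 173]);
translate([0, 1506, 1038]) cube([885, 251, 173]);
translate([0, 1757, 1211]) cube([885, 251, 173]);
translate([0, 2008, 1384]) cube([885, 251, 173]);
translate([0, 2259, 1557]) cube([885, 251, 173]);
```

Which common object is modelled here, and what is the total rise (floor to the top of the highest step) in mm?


A staircase. The total rise is 1730 mm.

10 identical blocks, each offset up and back from the previous — a staircase. Each step is 173 mm tall and there are 10 of them, so the total rise is 10 × 173 = 1730 mm.


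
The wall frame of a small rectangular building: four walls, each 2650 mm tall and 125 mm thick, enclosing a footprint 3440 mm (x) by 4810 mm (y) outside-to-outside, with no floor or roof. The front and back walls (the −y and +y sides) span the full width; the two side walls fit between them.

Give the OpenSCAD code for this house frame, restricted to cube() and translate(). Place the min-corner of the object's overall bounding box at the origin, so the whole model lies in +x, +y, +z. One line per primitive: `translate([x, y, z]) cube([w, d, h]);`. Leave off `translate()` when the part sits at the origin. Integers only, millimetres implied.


cube([3440, 125, 2650]);
translate([0, 4685, 0]) cube([3440, 125, 2650]);
translate([0, 125, 0]) cube([125, 4560, 2650]);
translate([3315, 125, 0]) cube([125, 4560, 2650]);


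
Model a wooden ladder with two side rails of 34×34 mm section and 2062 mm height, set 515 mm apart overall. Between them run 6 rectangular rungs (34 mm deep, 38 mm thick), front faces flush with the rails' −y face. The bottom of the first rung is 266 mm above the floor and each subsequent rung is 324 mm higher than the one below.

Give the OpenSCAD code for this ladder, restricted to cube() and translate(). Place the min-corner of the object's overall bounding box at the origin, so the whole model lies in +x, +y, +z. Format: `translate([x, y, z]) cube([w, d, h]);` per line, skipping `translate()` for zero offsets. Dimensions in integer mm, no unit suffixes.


// rung span = 515 - 2*34 = 447
// rung[k] z = 266 + k*324
cube([34, 34, 2062]);
translate([481, 0, 0]) cube([34, 34, 2062]);
translate([34, 0, 266]) cube([447, 34, 38]);
translate([34, 0, 590]) cube([447, 34, 38]);
translate([34, 0, 914]) cube([447, 34, 38]);
translate([34, 0, 1238]) cube([447, 34, 38]);
translate([34, 0, 1562]) cube([447, 34, 38]);
translate([34, 0, 1886]) cube([447, 34, 38]);


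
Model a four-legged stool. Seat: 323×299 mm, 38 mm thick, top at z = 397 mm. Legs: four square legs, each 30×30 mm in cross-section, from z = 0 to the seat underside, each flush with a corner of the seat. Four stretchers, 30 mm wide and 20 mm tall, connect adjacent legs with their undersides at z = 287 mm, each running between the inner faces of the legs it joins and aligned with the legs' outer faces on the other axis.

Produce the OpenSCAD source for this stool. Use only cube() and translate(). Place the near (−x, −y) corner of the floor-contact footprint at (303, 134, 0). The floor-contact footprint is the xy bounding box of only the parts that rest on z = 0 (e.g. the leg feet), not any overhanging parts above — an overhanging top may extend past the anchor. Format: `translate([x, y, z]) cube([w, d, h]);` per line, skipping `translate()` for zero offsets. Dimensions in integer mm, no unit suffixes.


translate([303, 134, 359]) cube([323, 299, 38]);
translate([303, 134, 0]) cube([30, 30, 359]);
translate([596, 134, 0]) cube([30, 30, 359]);
translate([303, 403, 0]) cube([30, 30, 359]);
translate([596, 403, 0]) cube([30, 30, 359]);
translate([333, 134, 287]) cube([263, 30, 20]);
translate([333, 403, 287]) cube([263, 30, 20]);
translate([303, 164, 287]) cube([30, 239, 20]);
translate([596, 164, 287]) cube([30, 239, 20]);


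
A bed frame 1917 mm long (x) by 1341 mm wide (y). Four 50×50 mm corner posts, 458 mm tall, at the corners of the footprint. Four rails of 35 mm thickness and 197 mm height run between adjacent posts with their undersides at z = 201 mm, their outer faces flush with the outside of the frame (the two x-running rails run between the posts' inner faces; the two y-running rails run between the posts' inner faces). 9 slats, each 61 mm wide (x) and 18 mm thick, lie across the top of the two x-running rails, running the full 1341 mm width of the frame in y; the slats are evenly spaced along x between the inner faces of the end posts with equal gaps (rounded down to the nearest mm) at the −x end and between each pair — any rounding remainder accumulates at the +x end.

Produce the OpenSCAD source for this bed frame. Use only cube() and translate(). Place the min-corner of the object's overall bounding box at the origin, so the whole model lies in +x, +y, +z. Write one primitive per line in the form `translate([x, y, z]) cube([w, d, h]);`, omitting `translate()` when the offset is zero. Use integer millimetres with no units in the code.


// slat z = rail_z + rail_h = 201 + 197 = 398
// slat gap = ⌊(1817 − 9·61) / 10⌋ = 126
cube([50, 50, 458]);
translate([0, 1291, 0]) cube([50, 50, 458]);
translate([1867, 0, 0]) cube([50, 50, 458]);
translate([1867, 1291, 0]) cube([50, 50, 458]);
translate([50, 0, 201]) cube([1817, 35, 197]);
translate([50, 1306, 201]) cube([1817, 35, 197]);
translate([0, 50, 201]) cube([35, 1241, 197]);
translate([1882, 50, 201]) cube([35, 1241, 197]);
translate([176, 0, 398]) cube([61, 1341, 18]);
translate([363, 0, 398]) cube([61, 1341, 18]);
translate([550, 0, 398]) cube([61, 1341, 18]);
translate([737, 0, 398]) cube([61, 1341, 18]);
translate([924, 0, 398]) cube([61, 1341, 18]);
translate([1111, 0, 398]) cube([61, 1341, 18]);
translate([1298, 0, 398]) cube([61, 1341, 18]);
translate([1485, 0, 398]) cube([61, 1341, 18]);
translate([1672, 0, 398]) cube([61, 1341, 18]);


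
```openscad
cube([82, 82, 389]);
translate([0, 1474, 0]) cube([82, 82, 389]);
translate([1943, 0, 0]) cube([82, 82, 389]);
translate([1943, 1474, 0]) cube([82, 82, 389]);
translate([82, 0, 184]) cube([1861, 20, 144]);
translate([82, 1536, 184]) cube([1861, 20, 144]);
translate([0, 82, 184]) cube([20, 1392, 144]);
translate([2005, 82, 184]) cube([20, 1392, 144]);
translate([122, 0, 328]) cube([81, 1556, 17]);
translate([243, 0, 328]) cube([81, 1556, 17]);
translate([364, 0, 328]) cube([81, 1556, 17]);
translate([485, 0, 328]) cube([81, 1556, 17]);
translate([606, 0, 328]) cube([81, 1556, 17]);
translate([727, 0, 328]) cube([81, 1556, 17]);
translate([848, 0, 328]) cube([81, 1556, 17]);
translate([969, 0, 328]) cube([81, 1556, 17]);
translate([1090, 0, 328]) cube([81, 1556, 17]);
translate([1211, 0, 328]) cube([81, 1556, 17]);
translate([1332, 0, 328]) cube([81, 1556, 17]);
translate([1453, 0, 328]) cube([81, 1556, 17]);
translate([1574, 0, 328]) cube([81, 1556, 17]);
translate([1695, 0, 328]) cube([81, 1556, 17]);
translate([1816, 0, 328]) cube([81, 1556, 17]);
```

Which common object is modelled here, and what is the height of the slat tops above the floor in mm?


A bed frame. The slat-top height is 345 mm.

Four posts, four rails, and a row of slats — a bed frame. Slats sit on the rails at z = 184 + 144 = 328; with slat thickness 17, the top is 345 mm.


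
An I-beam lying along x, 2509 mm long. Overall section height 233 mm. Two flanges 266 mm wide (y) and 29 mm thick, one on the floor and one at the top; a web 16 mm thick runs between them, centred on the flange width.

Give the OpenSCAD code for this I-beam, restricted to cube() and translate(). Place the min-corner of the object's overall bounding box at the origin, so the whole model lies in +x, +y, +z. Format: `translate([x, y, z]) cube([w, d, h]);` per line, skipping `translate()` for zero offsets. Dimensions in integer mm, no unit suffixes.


cube([2509, 266, 29]);
translate([0, 125, 29]) cube([2509, 16, 175]);
translate([0, 0, 204]) cube([2509, 266, 29]);


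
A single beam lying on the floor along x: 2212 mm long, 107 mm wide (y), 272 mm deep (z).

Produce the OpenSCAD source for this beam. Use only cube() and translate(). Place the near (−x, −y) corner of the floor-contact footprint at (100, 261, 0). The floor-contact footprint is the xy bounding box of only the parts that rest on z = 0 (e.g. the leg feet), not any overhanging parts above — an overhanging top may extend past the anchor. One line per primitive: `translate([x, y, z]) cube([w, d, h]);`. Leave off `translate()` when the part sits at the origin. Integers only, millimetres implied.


translate([100, 261, 0]) cube([2212, 107, 272]);


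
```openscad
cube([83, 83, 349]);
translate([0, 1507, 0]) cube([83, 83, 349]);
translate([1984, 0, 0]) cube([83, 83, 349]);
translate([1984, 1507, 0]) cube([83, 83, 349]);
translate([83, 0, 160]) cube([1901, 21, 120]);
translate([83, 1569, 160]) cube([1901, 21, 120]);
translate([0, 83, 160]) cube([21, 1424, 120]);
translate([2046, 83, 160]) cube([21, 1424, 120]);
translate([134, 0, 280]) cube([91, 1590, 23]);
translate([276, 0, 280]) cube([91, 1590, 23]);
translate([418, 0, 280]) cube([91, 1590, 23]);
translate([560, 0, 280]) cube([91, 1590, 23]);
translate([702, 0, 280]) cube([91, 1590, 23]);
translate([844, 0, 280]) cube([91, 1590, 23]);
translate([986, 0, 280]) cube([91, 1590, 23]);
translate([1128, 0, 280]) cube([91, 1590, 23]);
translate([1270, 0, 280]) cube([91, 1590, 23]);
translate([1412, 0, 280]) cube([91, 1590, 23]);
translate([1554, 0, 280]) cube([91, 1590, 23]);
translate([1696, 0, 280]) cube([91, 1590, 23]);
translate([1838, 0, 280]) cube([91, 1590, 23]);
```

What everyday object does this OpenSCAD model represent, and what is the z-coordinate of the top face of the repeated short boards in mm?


A bed frame. The slat-top height is 303 mm.

Four posts, four rails, and a row of slats — a bed frame. Slats sit on the rails at z = 160 + 120 = 280; with slat thickness 23, the top is 303 mm.


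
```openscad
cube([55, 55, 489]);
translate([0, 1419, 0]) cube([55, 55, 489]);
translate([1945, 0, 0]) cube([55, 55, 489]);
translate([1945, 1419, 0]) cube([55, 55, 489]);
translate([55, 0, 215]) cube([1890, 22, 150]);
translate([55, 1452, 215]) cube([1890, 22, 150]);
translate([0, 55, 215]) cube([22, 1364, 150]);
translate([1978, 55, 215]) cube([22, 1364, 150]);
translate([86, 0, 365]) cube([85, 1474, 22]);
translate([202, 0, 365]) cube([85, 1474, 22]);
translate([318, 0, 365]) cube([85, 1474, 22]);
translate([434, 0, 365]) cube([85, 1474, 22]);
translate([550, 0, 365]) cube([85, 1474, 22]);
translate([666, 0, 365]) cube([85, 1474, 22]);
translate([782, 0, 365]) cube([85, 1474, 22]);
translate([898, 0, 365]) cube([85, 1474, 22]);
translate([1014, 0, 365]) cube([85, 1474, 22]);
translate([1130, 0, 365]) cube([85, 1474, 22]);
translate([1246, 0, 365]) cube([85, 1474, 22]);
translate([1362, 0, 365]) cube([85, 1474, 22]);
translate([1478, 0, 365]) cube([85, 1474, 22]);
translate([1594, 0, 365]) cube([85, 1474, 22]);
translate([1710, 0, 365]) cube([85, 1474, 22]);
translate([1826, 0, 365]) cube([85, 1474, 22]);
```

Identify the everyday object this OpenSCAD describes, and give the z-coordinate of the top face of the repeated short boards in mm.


A bed frame. The slat-top height is 387 mm.

Four posts, four rails, and a row of slats — a bed frame. Slats sit on the rails at z = 215 + 150 = 365; with slat thickness 22, the top is 387 mm.


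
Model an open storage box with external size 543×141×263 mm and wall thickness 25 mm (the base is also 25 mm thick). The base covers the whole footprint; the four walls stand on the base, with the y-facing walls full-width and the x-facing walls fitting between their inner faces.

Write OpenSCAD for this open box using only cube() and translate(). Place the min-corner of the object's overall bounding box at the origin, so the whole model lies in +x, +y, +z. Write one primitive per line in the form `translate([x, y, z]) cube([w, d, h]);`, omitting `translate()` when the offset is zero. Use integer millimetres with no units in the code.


cube([543, 141, 25]);
translate([0, 0, 25]) cube([543, 25, 238]);
translate([0, 116, 25]) cube([543, 25, 238]);
translate([0, 25, 25]) cube([25, 91, 238]);
translate([518, 25, 25]) cube([25, 91, 238]);


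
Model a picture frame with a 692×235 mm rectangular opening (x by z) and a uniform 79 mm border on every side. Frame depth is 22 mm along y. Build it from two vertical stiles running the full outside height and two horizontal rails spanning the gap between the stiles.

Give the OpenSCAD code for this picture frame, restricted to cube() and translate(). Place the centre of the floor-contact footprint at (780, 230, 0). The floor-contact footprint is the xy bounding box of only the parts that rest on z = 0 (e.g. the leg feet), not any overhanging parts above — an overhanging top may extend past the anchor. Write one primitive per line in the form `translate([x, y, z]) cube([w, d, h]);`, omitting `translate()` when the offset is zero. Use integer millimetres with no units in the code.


translate([355, 219, 0]) cube([79, 22, 393]);
translate([1126, 219, 0]) cube([79, 22, 393]);
translate([434, 219, 0]) cube([692, 22, 79]);
translate([434, 219, 314]) cube([692, 22, 79]);


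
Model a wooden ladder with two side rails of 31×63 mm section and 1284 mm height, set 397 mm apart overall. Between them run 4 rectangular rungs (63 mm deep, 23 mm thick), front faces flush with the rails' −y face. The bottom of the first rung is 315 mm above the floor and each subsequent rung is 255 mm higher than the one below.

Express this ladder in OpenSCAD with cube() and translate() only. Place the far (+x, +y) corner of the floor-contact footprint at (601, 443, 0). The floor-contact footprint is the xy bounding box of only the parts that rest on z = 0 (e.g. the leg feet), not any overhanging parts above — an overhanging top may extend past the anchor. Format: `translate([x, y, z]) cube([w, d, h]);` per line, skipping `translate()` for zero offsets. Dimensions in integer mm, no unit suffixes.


translate([204, 380, 0]) cube([31, 63, 1284]);
translate([570, 380, 0]) cube([31, 63, 1284]);
translate([235, 380, 315]) cube([335, 63, 23]);
translate([235, 380, 570]) cube([335, 63, 23]);
translate([235, 380, 825]) cube([335, 63, 23]);
translate([235, 380, 1080]) cube([335, 63, 23]);


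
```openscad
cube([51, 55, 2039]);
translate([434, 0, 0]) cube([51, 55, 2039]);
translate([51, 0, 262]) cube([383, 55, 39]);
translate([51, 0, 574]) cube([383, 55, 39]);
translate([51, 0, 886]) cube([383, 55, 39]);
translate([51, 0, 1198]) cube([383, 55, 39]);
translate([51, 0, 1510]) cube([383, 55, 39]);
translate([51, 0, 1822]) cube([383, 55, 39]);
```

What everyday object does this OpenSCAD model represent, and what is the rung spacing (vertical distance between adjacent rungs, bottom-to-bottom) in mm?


A ladder. The rung spacing is 312 mm.

Two tall 51×55 posts with 6 short bars between them — a ladder. Adjacent rungs sit at z = 262 and z = 574, so the spacing is 574 − 262 = 312 mm.


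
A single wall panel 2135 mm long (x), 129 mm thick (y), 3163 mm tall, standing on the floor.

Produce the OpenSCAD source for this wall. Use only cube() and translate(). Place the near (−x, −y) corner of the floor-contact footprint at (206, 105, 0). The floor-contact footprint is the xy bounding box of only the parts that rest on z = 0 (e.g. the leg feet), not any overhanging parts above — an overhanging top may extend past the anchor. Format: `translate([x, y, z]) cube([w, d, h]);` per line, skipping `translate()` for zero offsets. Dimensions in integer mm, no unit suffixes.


translate([206, 105, 0]) cube([2135, 129, 3163]);


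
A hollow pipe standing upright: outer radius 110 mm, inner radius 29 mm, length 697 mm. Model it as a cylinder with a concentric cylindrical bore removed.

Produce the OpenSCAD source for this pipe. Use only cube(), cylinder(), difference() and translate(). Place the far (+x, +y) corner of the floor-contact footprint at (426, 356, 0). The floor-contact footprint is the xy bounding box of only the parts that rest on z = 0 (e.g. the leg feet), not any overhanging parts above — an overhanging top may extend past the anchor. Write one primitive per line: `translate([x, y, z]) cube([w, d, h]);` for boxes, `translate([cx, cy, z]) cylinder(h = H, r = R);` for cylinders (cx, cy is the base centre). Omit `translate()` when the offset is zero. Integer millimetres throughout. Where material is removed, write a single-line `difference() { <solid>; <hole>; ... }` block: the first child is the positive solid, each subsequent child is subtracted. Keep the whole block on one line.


difference() { translate([316, 246, 0]) cylinder(h = 697, r = 110); translate([316, 246, 0]) cylinder(h = 697, r = 29); }


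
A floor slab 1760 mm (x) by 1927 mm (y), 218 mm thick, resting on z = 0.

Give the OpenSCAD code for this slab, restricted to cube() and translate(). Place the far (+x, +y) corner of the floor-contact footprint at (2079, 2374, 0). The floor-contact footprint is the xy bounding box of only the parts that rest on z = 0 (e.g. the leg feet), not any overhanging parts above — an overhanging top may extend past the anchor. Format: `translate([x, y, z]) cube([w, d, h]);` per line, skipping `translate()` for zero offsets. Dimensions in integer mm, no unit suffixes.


translate([319, 447, 0]) cube([1760, 1927, 218]);


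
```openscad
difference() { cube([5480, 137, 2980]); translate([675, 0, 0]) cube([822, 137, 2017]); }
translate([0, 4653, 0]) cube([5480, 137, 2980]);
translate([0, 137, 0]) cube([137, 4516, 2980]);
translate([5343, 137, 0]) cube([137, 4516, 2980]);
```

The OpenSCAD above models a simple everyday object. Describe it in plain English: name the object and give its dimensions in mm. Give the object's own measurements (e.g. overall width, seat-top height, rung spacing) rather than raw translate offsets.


A single room: four walls, each 2980 mm tall and 137 mm thick, enclosing an outside footprint 5480×4790 mm (x × y), no floor or roof. The front and back walls (−y and +y sides) run the full x-width; the side walls fit between their inner faces. A door opening 822 mm wide and 2017 mm tall is cut through the front wall from the floor up, its −x edge 675 mm from the wall's −x end.


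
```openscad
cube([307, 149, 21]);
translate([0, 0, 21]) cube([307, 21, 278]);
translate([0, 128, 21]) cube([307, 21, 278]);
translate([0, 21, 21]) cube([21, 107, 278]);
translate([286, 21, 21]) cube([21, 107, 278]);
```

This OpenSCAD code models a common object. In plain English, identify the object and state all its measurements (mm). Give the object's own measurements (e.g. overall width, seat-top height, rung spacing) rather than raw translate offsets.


An open-topped rectangular box: outside dimensions 307×149×299 mm, with a uniform wall and base thickness of 21 mm. The base is a full 307×149 slab on the floor; four walls sit on top of the base. The front and back walls (the −y and +y sides) span the full width; the two side walls fit between them.


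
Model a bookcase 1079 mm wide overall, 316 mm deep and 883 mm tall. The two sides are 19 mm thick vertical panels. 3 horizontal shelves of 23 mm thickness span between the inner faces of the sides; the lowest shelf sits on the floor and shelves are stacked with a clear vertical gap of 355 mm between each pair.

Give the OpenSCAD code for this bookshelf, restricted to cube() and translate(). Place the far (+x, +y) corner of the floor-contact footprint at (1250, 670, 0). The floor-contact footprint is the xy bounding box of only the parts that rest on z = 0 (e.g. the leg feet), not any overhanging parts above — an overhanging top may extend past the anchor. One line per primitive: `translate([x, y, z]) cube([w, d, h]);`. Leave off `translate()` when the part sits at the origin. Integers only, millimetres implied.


translate([171, 354, 0]) cube([19, 316, 883]);
translate([1231, 354, 0]) cube([19, 316, 883]);
translate([190, 354, 0]) cube([1041, 316, 23]);
translate([190, 354, 378]) cube([1041, 316, 23]);
translate([190, 354, 756]) cube([1041, 316, 23]);
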